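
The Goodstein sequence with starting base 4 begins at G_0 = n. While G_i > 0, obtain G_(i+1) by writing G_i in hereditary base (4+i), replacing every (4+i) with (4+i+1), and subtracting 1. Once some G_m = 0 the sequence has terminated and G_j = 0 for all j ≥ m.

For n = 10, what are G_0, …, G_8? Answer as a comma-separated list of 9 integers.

10, 11, 12, 13, 13, 13, 13, 13, 13

[0] 10 ≡ 2·4 + 2 (base 4). Lift 5: 12. −1: 11.
[1] 11 ≡ 2·5 + 1 (base 5). Lift 6: 13. −1: 12.
[2] 12 ≡ 2·6 (base 6). Lift 7: 14. −1: 13.
[3] 13 ≡ 7 + 6 (base 7). Lift 8: 14. −1: 13.
[4] 13 ≡ 8 + 5 (base 8). Lift 9: 14. −1: 13.
[5] 13 ≡ 9 + 4 (base 9). Lift 10: 14. −1: 13.
[6] 13 ≡ 10 + 3 (base 10). Lift 11: 14. −1: 13.
[7] 13 ≡ 11 + 2 (base 11). Lift 12: 14. −1: 13.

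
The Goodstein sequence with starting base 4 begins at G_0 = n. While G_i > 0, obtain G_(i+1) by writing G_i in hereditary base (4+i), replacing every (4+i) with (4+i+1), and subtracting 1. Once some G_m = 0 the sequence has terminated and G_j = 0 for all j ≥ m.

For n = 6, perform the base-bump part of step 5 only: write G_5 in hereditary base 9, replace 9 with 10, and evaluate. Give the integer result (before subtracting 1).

4

i=0: 6 = 4 + 2 (b=4); 4→5: 5 + 2 = 7; 7−1 = 6
i=1: 6 = 5 + 1 (b=5); 5→6: 6 + 1 = 7; 7−1 = 6
i=2: 6 = 6 (b=6); 6→7: 7 = 7; 7−1 = 6
i=3: 6 = 6 (b=7); 7→8: 6 = 6; 6−1 = 5
i=4: 5 = 5 (b=8); 8→9: 5 = 5; 5−1 = 4
i=5: 4 = 4 (b=9); 9→10: 4 = 4; 4−1 = 3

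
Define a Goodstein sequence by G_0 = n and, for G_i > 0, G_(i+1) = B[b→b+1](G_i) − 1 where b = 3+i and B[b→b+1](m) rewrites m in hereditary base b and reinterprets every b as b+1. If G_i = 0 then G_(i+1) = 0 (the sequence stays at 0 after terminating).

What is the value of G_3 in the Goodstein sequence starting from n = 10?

(0) 10|_3 = 3^2 + 1 ↦ 4^2 + 1|_4 = 17 ⇒ 16
(1) 16|_4 = 4^2 ↦ 5^2|_5 = 25 ⇒ 24
(2) 24|_5 = 4·5 + 4 ↦ 4·6 + 4|_6 = 28 ⇒ 27

27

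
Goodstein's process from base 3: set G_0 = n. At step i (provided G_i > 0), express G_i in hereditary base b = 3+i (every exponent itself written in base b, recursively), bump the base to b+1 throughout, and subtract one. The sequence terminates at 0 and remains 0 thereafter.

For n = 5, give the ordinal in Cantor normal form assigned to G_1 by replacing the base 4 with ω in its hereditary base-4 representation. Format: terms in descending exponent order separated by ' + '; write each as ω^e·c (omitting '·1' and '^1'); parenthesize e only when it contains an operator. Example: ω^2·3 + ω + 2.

G_0=5  [base 3] 3 + 2  →[3↦4]→  4 + 2 = 6  −1 ⇒ G_1=5
G_1=5  [base 4] 4 + 1  →[4↦5]→  5 + 1 = 6  −1 ⇒ G_2=5

ω + 1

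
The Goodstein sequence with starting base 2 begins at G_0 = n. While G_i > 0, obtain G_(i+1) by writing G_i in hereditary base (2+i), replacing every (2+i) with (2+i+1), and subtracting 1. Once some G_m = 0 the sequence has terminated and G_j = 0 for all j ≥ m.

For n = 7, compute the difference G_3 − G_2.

[0] 7 ≡ 2^2 + 2 + 1 (base 2). Lift 3: 31. −1: 30.
[1] 30 ≡ 3^3 + 3 (base 3). Lift 4: 260. −1: 259.
[2] 259 ≡ 4^4 + 3 (base 4). Lift 5: 3128. −1: 3127.

2868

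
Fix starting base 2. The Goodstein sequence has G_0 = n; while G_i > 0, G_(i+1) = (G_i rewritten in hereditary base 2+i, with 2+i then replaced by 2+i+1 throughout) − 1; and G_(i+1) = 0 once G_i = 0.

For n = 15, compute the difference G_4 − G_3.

307841

base 2: 15 = 2^(2 + 1) + 2^2 + 2 + 1; at 3: 3^(3 + 1) + 3^3 + 3 + 1 = 112; next = 111
base 3: 111 = 3^(3 + 1) + 3^3 + 3; at 4: 4^(4 + 1) + 4^4 + 4 = 1284; next = 1283
base 4: 1283 = 4^(4 + 1) + 4^4 + 3; at 5: 5^(5 + 1) + 5^5 + 3 = 18753; next = 18752
base 5: 18752 = 5^(5 + 1) + 5^5 + 2; at 6: 6^(6 + 1) + 6^6 + 2 = 326594; next = 326593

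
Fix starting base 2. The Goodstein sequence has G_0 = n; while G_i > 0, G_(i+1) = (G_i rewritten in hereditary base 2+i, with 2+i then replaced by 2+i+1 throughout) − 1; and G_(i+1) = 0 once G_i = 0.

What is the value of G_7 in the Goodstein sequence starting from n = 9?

1162263921

[0] 9 ≡ 2^(2 + 1) + 1 (base 2). Lift 3: 82. −1: 81.
[1] 81 ≡ 3^(3 + 1) (base 3). Lift 4: 1024. −1: 1023.
[2] 1023 ≡ 3·4^4 + 3·4^3 + 3·4^2 + 3·4 + 3 (base 4). Lift 5: 9843. −1: 9842.
[3] 9842 ≡ 3·5^5 + 3·5^3 + 3·5^2 + 3·5 + 2 (base 5). Lift 6: 140744. −1: 140743.
[4] 140743 ≡ 3·6^6 + 3·6^3 + 3·6^2 + 3·6 + 1 (base 6). Lift 7: 2471827. −1: 2471826.
[5] 2471826 ≡ 3·7^7 + 3·7^3 + 3·7^2 + 3·7 (base 7). Lift 8: 50333400. −1: 50333399.
[6] 50333399 ≡ 3·8^8 + 3·8^3 + 3·8^2 + 2·8 + 7 (base 8). Lift 9: 1162263922. −1: 1162263921.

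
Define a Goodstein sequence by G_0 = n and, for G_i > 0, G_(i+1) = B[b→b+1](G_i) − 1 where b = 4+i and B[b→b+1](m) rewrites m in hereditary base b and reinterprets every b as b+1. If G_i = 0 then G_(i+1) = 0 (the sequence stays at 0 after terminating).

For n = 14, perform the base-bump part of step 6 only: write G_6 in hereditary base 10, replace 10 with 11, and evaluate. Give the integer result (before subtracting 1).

G_0 = 14. HB_4(14) = 3·4 + 2. Bump = 17. G_1 = 16.
G_1 = 16. HB_5(16) = 3·5 + 1. Bump = 19. G_2 = 18.
G_2 = 18. HB_6(18) = 3·6. Bump = 21. G_3 = 20.
G_3 = 20. HB_7(20) = 2·7 + 6. Bump = 22. G_4 = 21.
G_4 = 21. HB_8(21) = 2·8 + 5. Bump = 23. G_5 = 22.
G_5 = 22. HB_9(22) = 2·9 + 4. Bump = 24. G_6 = 23.

25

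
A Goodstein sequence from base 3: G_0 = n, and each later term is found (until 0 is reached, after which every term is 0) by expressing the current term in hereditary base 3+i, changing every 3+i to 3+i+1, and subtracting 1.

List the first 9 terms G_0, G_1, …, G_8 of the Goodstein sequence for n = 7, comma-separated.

base 3: 7 = 2·3 + 1; at 4: 2·4 + 1 = 9; next = 8
base 4: 8 = 2·4; at 5: 2·5 = 10; next = 9
base 5: 9 = 5 + 4; at 6: 6 + 4 = 10; next = 9
base 6: 9 = 6 + 3; at 7: 7 + 3 = 10; next = 9
base 7: 9 = 7 + 2; at 8: 8 + 2 = 10; next = 9
base 8: 9 = 8 + 1; at 9: 9 + 1 = 10; next = 9
base 9: 9 = 9; at 10: 10 = 10; next = 9
base 10: 9 = 9; at 11: 9 = 9; next = 8

7, 8, 9, 9, 9, 9, 9, 9, 8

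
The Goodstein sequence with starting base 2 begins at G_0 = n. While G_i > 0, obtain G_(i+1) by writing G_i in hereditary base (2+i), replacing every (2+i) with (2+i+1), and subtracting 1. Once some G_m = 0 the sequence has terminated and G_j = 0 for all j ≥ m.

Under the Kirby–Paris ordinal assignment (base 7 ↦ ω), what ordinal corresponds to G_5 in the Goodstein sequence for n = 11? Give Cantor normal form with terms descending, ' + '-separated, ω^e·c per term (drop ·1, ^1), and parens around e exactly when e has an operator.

ω^(ω + 1)

i=0: 11 = 2^(2 + 1) + 2 + 1 (b=2); 2→3: 3^(3 + 1) + 3 + 1 = 85; 85−1 = 84
i=1: 84 = 3^(3 + 1) + 3 (b=3); 3→4: 4^(4 + 1) + 4 = 1028; 1028−1 = 1027
i=2: 1027 = 4^(4 + 1) + 3 (b=4); 4→5: 5^(5 + 1) + 3 = 15628; 15628−1 = 15627
i=3: 15627 = 5^(5 + 1) + 2 (b=5); 5→6: 6^(6 + 1) + 2 = 279938; 279938−1 = 279937
i=4: 279937 = 6^(6 + 1) + 1 (b=6); 6→7: 7^(7 + 1) + 1 = 5764802; 5764802−1 = 5764801
i=5: 5764801 = 7^(7 + 1) (b=7); 7→8: 8^(8 + 1) = 134217728; 134217728−1 = 134217727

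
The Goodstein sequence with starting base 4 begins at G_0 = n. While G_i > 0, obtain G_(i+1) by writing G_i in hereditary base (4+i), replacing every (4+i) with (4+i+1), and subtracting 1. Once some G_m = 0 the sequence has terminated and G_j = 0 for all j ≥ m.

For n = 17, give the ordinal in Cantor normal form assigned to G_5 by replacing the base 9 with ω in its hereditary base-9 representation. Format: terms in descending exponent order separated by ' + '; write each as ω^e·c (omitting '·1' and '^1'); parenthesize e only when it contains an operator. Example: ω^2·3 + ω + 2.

i=0: 17 = 4^2 + 1 (b=4); 4→5: 5^2 + 1 = 26; 26−1 = 25
i=1: 25 = 5^2 (b=5); 5→6: 6^2 = 36; 36−1 = 35
i=2: 35 = 5·6 + 5 (b=6); 6→7: 5·7 + 5 = 40; 40−1 = 39
i=3: 39 = 5·7 + 4 (b=7); 7→8: 5·8 + 4 = 44; 44−1 = 43
i=4: 43 = 5·8 + 3 (b=8); 8→9: 5·9 + 3 = 48; 48−1 = 47
i=5: 47 = 5·9 + 2 (b=9); 9→10: 5·10 + 2 = 52; 52−1 = 51

ω·5 + 2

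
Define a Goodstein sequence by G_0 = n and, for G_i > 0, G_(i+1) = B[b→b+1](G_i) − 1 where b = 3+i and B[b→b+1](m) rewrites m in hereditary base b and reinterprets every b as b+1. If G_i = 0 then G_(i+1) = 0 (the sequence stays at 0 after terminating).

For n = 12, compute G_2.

[0] 12 ≡ 3^2 + 3 (base 3). Lift 4: 20. −1: 19.
[1] 19 ≡ 4^2 + 3 (base 4). Lift 5: 28. −1: 27.

27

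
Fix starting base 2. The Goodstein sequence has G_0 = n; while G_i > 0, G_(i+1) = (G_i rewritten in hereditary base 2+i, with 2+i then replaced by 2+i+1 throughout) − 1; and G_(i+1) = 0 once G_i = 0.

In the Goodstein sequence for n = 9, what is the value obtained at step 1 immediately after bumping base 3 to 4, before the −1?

1024

step 0: 9 = 2^(2 + 1) + 1; sub 3 for 2: 3^(3 + 1) + 1; = 82; G_1 = 82−1 = 81
step 1: 81 = 3^(3 + 1); sub 4 for 3: 4^(4 + 1); = 1024; G_2 = 1024−1 = 1023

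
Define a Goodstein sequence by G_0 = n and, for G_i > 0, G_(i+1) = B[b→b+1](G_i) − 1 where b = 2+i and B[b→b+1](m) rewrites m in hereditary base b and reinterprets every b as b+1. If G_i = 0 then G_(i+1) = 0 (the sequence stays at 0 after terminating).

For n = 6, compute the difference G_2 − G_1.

G_0=6  [base 2] 2^2 + 2  →[2↦3]→  3^3 + 3 = 30  −1 ⇒ G_1=29
G_1=29  [base 3] 3^3 + 2  →[3↦4]→  4^4 + 2 = 258  −1 ⇒ G_2=257

228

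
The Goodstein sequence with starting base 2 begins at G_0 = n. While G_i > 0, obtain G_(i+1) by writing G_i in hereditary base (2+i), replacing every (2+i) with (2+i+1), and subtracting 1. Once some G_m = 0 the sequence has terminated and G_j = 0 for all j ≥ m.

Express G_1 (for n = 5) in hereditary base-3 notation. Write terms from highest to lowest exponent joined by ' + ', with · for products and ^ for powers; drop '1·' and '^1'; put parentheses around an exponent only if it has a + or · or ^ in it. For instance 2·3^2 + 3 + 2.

G_0=5  [base 2] 2^2 + 1  →[2↦3]→  3^3 + 1 = 28  −1 ⇒ G_1=27
G_1=27  [base 3] 3^3  →[3↦4]→  4^4 = 256  −1 ⇒ G_2=255

3^3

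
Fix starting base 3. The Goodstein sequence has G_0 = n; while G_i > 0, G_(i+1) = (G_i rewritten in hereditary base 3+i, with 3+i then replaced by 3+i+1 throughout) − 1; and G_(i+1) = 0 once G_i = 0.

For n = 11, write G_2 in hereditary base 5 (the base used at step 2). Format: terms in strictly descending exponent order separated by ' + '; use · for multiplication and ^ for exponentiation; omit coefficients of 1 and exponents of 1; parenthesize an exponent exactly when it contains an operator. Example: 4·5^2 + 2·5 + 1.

(0) 11|_3 = 3^2 + 2 ↦ 4^2 + 2|_4 = 18 ⇒ 17
(1) 17|_4 = 4^2 + 1 ↦ 5^2 + 1|_5 = 26 ⇒ 25
(2) 25|_5 = 5^2 ↦ 6^2|_6 = 36 ⇒ 35

5^2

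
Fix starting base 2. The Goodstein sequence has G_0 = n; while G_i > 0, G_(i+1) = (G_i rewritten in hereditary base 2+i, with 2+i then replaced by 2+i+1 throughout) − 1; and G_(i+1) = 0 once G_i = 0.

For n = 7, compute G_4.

step 0: 7 = 2^2 + 2 + 1; sub 3 for 2: 3^3 + 3 + 1; = 31; G_1 = 31−1 = 30
step 1: 30 = 3^3 + 3; sub 4 for 3: 4^4 + 4; = 260; G_2 = 260−1 = 259
step 2: 259 = 4^4 + 3; sub 5 for 4: 5^5 + 3; = 3128; G_3 = 3128−1 = 3127
step 3: 3127 = 5^5 + 2; sub 6 for 5: 6^6 + 2; = 46658; G_4 = 46658−1 = 46657
step 4: 46657 = 6^6 + 1; sub 7 for 6: 7^7 + 1; = 823544; G_5 = 823544−1 = 823543

46657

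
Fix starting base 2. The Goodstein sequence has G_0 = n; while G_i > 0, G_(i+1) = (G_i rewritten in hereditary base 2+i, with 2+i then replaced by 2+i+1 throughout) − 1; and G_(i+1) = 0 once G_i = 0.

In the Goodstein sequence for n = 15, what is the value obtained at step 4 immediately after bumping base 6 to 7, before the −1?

G_0=15  [base 2] 2^(2 + 1) + 2^2 + 2 + 1  →[2↦3]→  3^(3 + 1) + 3^3 + 3 + 1 = 112  −1 ⇒ G_1=111
G_1=111  [base 3] 3^(3 + 1) + 3^3 + 3  →[3↦4]→  4^(4 + 1) + 4^4 + 4 = 1284  −1 ⇒ G_2=1283
G_2=1283  [base 4] 4^(4 + 1) + 4^4 + 3  →[4↦5]→  5^(5 + 1) + 5^5 + 3 = 18753  −1 ⇒ G_3=18752
G_3=18752  [base 5] 5^(5 + 1) + 5^5 + 2  →[5↦6]→  6^(6 + 1) + 6^6 + 2 = 326594  −1 ⇒ G_4=326593

6588345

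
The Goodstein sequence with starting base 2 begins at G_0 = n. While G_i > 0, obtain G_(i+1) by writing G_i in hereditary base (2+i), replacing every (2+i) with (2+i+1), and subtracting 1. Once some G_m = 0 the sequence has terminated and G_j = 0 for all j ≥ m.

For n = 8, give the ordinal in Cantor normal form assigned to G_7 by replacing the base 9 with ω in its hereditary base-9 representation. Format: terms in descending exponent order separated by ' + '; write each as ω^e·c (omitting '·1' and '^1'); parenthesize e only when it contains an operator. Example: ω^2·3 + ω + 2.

(0) 8|_2 = 2^(2 + 1) ↦ 3^(3 + 1)|_3 = 81 ⇒ 80
(1) 80|_3 = 2·3^3 + 2·3^2 + 2·3 + 2 ↦ 2·4^4 + 2·4^2 + 2·4 + 2|_4 = 554 ⇒ 553
(2) 553|_4 = 2·4^4 + 2·4^2 + 2·4 + 1 ↦ 2·5^5 + 2·5^2 + 2·5 + 1|_5 = 6311 ⇒ 6310
(3) 6310|_5 = 2·5^5 + 2·5^2 + 2·5 ↦ 2·6^6 + 2·6^2 + 2·6|_6 = 93396 ⇒ 93395
(4) 93395|_6 = 2·6^6 + 2·6^2 + 6 + 5 ↦ 2·7^7 + 2·7^2 + 7 + 5|_7 = 1647196 ⇒ 1647195
(5) 1647195|_7 = 2·7^7 + 2·7^2 + 7 + 4 ↦ 2·8^8 + 2·8^2 + 8 + 4|_8 = 33554572 ⇒ 33554571
(6) 33554571|_8 = 2·8^8 + 2·8^2 + 8 + 3 ↦ 2·9^9 + 2·9^2 + 9 + 3|_9 = 774841152 ⇒ 774841151
(7) 774841151|_9 = 2·9^9 + 2·9^2 + 9 + 2 ↦ 2·10^10 + 2·10^2 + 10 + 2|_10 = 20000000212 ⇒ 20000000211

ω^ω·2 + ω^2·2 + ω + 2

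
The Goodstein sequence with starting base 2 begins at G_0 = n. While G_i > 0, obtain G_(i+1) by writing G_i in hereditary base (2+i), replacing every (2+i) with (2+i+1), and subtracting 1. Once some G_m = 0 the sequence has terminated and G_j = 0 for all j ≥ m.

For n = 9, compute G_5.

2471826

base 2: 9 = 2^(2 + 1) + 1; at 3: 3^(3 + 1) + 1 = 82; next = 81
base 3: 81 = 3^(3 + 1); at 4: 4^(4 + 1) = 1024; next = 1023
base 4: 1023 = 3·4^4 + 3·4^3 + 3·4^2 + 3·4 + 3; at 5: 3·5^5 + 3·5^3 + 3·5^2 + 3·5 + 3 = 9843; next = 9842
base 5: 9842 = 3·5^5 + 3·5^3 + 3·5^2 + 3·5 + 2; at 6: 3·6^6 + 3·6^3 + 3·6^2 + 3·6 + 2 = 140744; next = 140743
base 6: 140743 = 3·6^6 + 3·6^3 + 3·6^2 + 3·6 + 1; at 7: 3·7^7 + 3·7^3 + 3·7^2 + 3·7 + 1 = 2471827; next = 2471826
base 7: 2471826 = 3·7^7 + 3·7^3 + 3·7^2 + 3·7; at 8: 3·8^8 + 3·8^3 + 3·8^2 + 3·8 = 50333400; next = 50333399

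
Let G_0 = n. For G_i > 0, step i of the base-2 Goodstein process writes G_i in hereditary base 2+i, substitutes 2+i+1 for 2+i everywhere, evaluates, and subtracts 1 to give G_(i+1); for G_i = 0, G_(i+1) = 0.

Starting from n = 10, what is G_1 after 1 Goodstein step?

G_0 = 10. HB_2(10) = 2^(2 + 1) + 2. Bump = 84. G_1 = 83.
G_1 = 83. HB_3(83) = 3^(3 + 1) + 2. Bump = 1026. G_2 = 1025.

83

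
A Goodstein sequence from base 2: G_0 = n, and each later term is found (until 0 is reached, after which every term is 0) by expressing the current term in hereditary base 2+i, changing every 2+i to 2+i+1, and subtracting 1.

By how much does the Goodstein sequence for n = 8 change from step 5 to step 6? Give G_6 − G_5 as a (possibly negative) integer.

31907376

G_0 = 8. HB_2(8) = 2^(2 + 1). Bump = 81. G_1 = 80.
G_1 = 80. HB_3(80) = 2·3^3 + 2·3^2 + 2·3 + 2. Bump = 554. G_2 = 553.
G_2 = 553. HB_4(553) = 2·4^4 + 2·4^2 + 2·4 + 1. Bump = 6311. G_3 = 6310.
G_3 = 6310. HB_5(6310) = 2·5^5 + 2·5^2 + 2·5. Bump = 93396. G_4 = 93395.
G_4 = 93395. HB_6(93395) = 2·6^6 + 2·6^2 + 6 + 5. Bump = 1647196. G_5 = 1647195.
G_5 = 1647195. HB_7(1647195) = 2·7^7 + 2·7^2 + 7 + 4. Bump = 33554572. G_6 = 33554571.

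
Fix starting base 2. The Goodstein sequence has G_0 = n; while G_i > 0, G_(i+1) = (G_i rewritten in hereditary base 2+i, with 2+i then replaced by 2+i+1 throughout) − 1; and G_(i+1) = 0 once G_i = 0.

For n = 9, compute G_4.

140743

[0] 9 ≡ 2^(2 + 1) + 1 (base 2). Lift 3: 82. −1: 81.
[1] 81 ≡ 3^(3 + 1) (base 3). Lift 4: 1024. −1: 1023.
[2] 1023 ≡ 3·4^4 + 3·4^3 + 3·4^2 + 3·4 + 3 (base 4). Lift 5: 9843. −1: 9842.
[3] 9842 ≡ 3·5^5 + 3·5^3 + 3·5^2 + 3·5 + 2 (base 5). Lift 6: 140744. −1: 140743.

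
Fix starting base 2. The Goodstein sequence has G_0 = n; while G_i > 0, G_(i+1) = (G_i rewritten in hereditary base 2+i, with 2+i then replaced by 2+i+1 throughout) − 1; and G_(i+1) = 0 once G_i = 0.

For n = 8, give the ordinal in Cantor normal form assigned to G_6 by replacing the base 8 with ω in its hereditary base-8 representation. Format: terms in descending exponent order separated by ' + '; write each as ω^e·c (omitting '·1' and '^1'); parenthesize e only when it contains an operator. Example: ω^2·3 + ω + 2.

G_0 = 8. HB_2(8) = 2^(2 + 1). Bump = 81. G_1 = 80.
G_1 = 80. HB_3(80) = 2·3^3 + 2·3^2 + 2·3 + 2. Bump = 554. G_2 = 553.
G_2 = 553. HB_4(553) = 2·4^4 + 2·4^2 + 2·4 + 1. Bump = 6311. G_3 = 6310.
G_3 = 6310. HB_5(6310) = 2·5^5 + 2·5^2 + 2·5. Bump = 93396. G_4 = 93395.
G_4 = 93395. HB_6(93395) = 2·6^6 + 2·6^2 + 6 + 5. Bump = 1647196. G_5 = 1647195.
G_5 = 1647195. HB_7(1647195) = 2·7^7 + 2·7^2 + 7 + 4. Bump = 33554572. G_6 = 33554571.

ω^ω·2 + ω^2·2 + ω + 3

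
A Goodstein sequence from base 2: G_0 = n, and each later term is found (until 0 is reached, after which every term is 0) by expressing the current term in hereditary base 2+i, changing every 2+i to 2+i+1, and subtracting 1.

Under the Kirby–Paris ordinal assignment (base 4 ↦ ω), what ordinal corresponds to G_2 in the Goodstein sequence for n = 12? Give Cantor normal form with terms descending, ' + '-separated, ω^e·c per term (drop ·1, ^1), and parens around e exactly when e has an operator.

[0] 12 ≡ 2^(2 + 1) + 2^2 (base 2). Lift 3: 108. −1: 107.
[1] 107 ≡ 3^(3 + 1) + 2·3^2 + 2·3 + 2 (base 3). Lift 4: 1066. −1: 1065.
[2] 1065 ≡ 4^(4 + 1) + 2·4^2 + 2·4 + 1 (base 4). Lift 5: 15686. −1: 15685.

ω^(ω + 1) + ω^2·2 + ω·2 + 1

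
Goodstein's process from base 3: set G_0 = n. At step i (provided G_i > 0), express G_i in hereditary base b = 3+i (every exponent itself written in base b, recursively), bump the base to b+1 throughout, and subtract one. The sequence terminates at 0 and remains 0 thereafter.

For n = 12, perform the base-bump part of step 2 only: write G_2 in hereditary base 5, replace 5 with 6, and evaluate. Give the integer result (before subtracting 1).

12 —HB3→ 3^2 + 3 —bump→ 4^2 + 4 = 20 —(−1)→ 19
19 —HB4→ 4^2 + 3 —bump→ 5^2 + 3 = 28 —(−1)→ 27
27 —HB5→ 5^2 + 2 —bump→ 6^2 + 2 = 38 —(−1)→ 37

38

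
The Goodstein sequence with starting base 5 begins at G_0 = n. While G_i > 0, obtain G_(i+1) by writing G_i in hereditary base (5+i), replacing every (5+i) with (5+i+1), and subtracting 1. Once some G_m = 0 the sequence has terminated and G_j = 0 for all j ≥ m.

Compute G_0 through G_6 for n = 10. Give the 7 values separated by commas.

10, 11, 11, 11, 11, 11, 11

i=0: 10 = 2·5 (b=5); 5→6: 2·6 = 12; 12−1 = 11
i=1: 11 = 6 + 5 (b=6); 6→7: 7 + 5 = 12; 12−1 = 11
i=2: 11 = 7 + 4 (b=7); 7→8: 8 + 4 = 12; 12−1 = 11
i=3: 11 = 8 + 3 (b=8); 8→9: 9 + 3 = 12; 12−1 = 11
i=4: 11 = 9 + 2 (b=9); 9→10: 10 + 2 = 12; 12−1 = 11
i=5: 11 = 10 + 1 (b=10); 10→11: 11 + 1 = 12; 12−1 = 11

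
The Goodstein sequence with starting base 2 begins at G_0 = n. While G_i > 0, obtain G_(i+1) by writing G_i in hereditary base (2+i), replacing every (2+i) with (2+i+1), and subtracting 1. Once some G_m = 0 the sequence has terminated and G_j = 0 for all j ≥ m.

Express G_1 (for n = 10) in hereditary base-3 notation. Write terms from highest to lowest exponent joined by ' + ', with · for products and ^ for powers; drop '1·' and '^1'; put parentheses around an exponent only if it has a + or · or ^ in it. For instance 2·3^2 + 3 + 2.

3^(3 + 1) + 2

G_0=10  [base 2] 2^(2 + 1) + 2  →[2↦3]→  3^(3 + 1) + 3 = 84  −1 ⇒ G_1=83
G_1=83  [base 3] 3^(3 + 1) + 2  →[3↦4]→  4^(4 + 1) + 2 = 1026  −1 ⇒ G_2=1025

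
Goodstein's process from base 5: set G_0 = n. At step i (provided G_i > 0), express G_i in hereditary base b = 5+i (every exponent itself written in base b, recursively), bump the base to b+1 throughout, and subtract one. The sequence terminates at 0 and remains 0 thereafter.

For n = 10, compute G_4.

11

[0] 10 ≡ 2·5 (base 5). Lift 6: 12. −1: 11.
[1] 11 ≡ 6 + 5 (base 6). Lift 7: 12. −1: 11.
[2] 11 ≡ 7 + 4 (base 7). Lift 8: 12. −1: 11.
[3] 11 ≡ 8 + 3 (base 8). Lift 9: 12. −1: 11.
[4] 11 ≡ 9 + 2 (base 9). Lift 10: 12. −1: 11.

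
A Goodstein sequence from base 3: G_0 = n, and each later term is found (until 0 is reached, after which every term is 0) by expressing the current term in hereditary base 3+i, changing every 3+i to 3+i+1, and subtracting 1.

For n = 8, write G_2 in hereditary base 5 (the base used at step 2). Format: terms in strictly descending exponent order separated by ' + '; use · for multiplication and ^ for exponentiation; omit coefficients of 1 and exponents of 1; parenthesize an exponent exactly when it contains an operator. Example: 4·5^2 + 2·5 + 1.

G_0=8  [base 3] 2·3 + 2  →[3↦4]→  2·4 + 2 = 10  −1 ⇒ G_1=9
G_1=9  [base 4] 2·4 + 1  →[4↦5]→  2·5 + 1 = 11  −1 ⇒ G_2=10

2·5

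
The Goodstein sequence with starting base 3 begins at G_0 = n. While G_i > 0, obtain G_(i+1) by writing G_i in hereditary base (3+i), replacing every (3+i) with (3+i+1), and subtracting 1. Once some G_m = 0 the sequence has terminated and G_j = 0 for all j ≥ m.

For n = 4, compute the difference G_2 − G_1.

0

G_0=4  [base 3] 3 + 1  →[3↦4]→  4 + 1 = 5  −1 ⇒ G_1=4
G_1=4  [base 4] 4  →[4↦5]→  5 = 5  −1 ⇒ G_2=4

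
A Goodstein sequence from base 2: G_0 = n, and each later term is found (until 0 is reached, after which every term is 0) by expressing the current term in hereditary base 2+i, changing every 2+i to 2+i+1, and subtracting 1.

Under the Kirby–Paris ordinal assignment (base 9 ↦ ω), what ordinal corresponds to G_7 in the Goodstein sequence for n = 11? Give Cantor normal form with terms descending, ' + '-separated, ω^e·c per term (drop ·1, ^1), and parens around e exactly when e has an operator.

base 2: 11 = 2^(2 + 1) + 2 + 1; at 3: 3^(3 + 1) + 3 + 1 = 85; next = 84
base 3: 84 = 3^(3 + 1) + 3; at 4: 4^(4 + 1) + 4 = 1028; next = 1027
base 4: 1027 = 4^(4 + 1) + 3; at 5: 5^(5 + 1) + 3 = 15628; next = 15627
base 5: 15627 = 5^(5 + 1) + 2; at 6: 6^(6 + 1) + 2 = 279938; next = 279937
base 6: 279937 = 6^(6 + 1) + 1; at 7: 7^(7 + 1) + 1 = 5764802; next = 5764801
base 7: 5764801 = 7^(7 + 1); at 8: 8^(8 + 1) = 134217728; next = 134217727
base 8: 134217727 = 7·8^8 + 7·8^7 + 7·8^6 + 7·8^5 + 7·8^4 + 7·8^3 + 7·8^2 + 7·8 + 7; at 9: 7·9^9 + 7·9^7 + 7·9^6 + 7·9^5 + 7·9^4 + 7·9^3 + 7·9^2 + 7·9 + 7 = 2749609303; next = 2749609302
base 9: 2749609302 = 7·9^9 + 7·9^7 + 7·9^6 + 7·9^5 + 7·9^4 + 7·9^3 + 7·9^2 + 7·9 + 6; at 10: 7·10^10 + 7·10^7 + 7·10^6 + 7·10^5 + 7·10^4 + 7·10^3 + 7·10^2 + 7·10 + 6 = 70077777776; next = 70077777775

ω^ω·7 + ω^7·7 + ω^6·7 + ω^5·7 + ω^4·7 + ω^3·7 + ω^2·7 + ω·7 + 6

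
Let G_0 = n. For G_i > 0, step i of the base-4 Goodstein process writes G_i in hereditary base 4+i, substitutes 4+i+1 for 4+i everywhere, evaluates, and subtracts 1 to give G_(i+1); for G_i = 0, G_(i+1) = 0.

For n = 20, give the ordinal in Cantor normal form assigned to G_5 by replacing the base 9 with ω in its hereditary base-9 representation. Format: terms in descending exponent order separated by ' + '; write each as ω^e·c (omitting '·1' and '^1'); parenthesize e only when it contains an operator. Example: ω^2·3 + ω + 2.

[0] 20 ≡ 4^2 + 4 (base 4). Lift 5: 30. −1: 29.
[1] 29 ≡ 5^2 + 4 (base 5). Lift 6: 40. −1: 39.
[2] 39 ≡ 6^2 + 3 (base 6). Lift 7: 52. −1: 51.
[3] 51 ≡ 7^2 + 2 (base 7). Lift 8: 66. −1: 65.
[4] 65 ≡ 8^2 + 1 (base 8). Lift 9: 82. −1: 81.
[5] 81 ≡ 9^2 (base 9). Lift 10: 100. −1: 99.

ω^2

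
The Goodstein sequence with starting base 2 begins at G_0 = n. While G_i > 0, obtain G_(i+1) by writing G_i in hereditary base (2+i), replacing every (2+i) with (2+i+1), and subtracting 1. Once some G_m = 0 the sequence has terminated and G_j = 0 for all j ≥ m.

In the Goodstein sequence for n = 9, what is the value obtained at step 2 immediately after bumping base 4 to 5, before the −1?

step 0: 9 = 2^(2 + 1) + 1; sub 3 for 2: 3^(3 + 1) + 1; = 82; G_1 = 82−1 = 81
step 1: 81 = 3^(3 + 1); sub 4 for 3: 4^(4 + 1); = 1024; G_2 = 1024−1 = 1023
step 2: 1023 = 3·4^4 + 3·4^3 + 3·4^2 + 3·4 + 3; sub 5 for 4: 3·5^5 + 3·5^3 + 3·5^2 + 3·5 + 3; = 9843; G_3 = 9843−1 = 9842

9843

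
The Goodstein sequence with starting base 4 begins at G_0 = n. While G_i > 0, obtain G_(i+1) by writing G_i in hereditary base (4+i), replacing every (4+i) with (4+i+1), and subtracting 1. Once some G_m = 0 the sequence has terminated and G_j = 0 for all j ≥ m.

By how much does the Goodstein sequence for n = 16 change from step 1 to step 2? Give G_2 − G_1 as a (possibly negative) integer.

3

i=0: 16 = 4^2 (b=4); 4→5: 5^2 = 25; 25−1 = 24
i=1: 24 = 4·5 + 4 (b=5); 5→6: 4·6 + 4 = 28; 28−1 = 27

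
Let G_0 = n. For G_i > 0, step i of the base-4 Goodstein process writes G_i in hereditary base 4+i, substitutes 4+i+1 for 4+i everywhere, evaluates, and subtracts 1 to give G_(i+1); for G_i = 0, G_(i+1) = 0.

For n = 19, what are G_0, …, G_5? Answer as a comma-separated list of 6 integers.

base 4: 19 = 4^2 + 3; at 5: 5^2 + 3 = 28; next = 27
base 5: 27 = 5^2 + 2; at 6: 6^2 + 2 = 38; next = 37
base 6: 37 = 6^2 + 1; at 7: 7^2 + 1 = 50; next = 49
base 7: 49 = 7^2; at 8: 8^2 = 64; next = 63
base 8: 63 = 7·8 + 7; at 9: 7·9 + 7 = 70; next = 69

19, 27, 37, 49, 63, 69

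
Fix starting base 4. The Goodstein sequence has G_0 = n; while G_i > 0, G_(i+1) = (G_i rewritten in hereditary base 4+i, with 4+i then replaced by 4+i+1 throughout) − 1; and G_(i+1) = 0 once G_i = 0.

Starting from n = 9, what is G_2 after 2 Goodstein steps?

11

base 4: 9 = 2·4 + 1; at 5: 2·5 + 1 = 11; next = 10
base 5: 10 = 2·5; at 6: 2·6 = 12; next = 11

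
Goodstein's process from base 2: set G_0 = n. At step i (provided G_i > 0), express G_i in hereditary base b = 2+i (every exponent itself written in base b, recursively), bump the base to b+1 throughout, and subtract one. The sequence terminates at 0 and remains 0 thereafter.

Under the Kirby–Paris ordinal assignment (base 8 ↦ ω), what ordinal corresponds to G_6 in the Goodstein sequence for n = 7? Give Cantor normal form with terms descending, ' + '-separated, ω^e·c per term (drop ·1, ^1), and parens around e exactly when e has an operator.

ω^7·7 + ω^6·7 + ω^5·7 + ω^4·7 + ω^3·7 + ω^2·7 + ω·7 + 7

G_0 = 7. HB_2(7) = 2^2 + 2 + 1. Bump = 31. G_1 = 30.
G_1 = 30. HB_3(30) = 3^3 + 3. Bump = 260. G_2 = 259.
G_2 = 259. HB_4(259) = 4^4 + 3. Bump = 3128. G_3 = 3127.
G_3 = 3127. HB_5(3127) = 5^5 + 2. Bump = 46658. G_4 = 46657.
G_4 = 46657. HB_6(46657) = 6^6 + 1. Bump = 823544. G_5 = 823543.
G_5 = 823543. HB_7(823543) = 7^7. Bump = 16777216. G_6 = 16777215.
G_6 = 16777215. HB_8(16777215) = 7·8^7 + 7·8^6 + 7·8^5 + 7·8^4 + 7·8^3 + 7·8^2 + 7·8 + 7. Bump = 37665880. G_7 = 37665879.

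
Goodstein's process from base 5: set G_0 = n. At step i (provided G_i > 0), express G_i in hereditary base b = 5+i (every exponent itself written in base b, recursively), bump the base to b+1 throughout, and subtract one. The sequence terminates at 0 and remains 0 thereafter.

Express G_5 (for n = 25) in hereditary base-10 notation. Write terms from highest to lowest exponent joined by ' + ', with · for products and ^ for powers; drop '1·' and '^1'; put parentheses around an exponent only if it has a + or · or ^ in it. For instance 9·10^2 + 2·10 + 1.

5·10 + 1

25 —HB5→ 5^2 —bump→ 6^2 = 36 —(−1)→ 35
35 —HB6→ 5·6 + 5 —bump→ 5·7 + 5 = 40 —(−1)→ 39
39 —HB7→ 5·7 + 4 —bump→ 5·8 + 4 = 44 —(−1)→ 43
43 —HB8→ 5·8 + 3 —bump→ 5·9 + 3 = 48 —(−1)→ 47
47 —HB9→ 5·9 + 2 —bump→ 5·10 + 2 = 52 —(−1)→ 51
51 —HB10→ 5·10 + 1 —bump→ 5·11 + 1 = 56 —(−1)→ 55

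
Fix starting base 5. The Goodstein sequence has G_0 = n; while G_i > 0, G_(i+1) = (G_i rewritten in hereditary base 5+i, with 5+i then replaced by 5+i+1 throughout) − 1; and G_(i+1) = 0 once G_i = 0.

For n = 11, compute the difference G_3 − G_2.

G_0=11  [base 5] 2·5 + 1  →[5↦6]→  2·6 + 1 = 13  −1 ⇒ G_1=12
G_1=12  [base 6] 2·6  →[6↦7]→  2·7 = 14  −1 ⇒ G_2=13
G_2=13  [base 7] 7 + 6  →[7↦8]→  8 + 6 = 14  −1 ⇒ G_3=13

0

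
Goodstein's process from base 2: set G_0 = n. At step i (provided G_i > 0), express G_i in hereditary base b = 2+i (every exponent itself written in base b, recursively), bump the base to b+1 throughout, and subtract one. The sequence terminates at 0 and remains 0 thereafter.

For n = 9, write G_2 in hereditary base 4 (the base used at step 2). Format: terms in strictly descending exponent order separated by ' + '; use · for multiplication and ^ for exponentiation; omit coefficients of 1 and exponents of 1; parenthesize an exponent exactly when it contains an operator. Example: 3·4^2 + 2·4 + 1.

9 —HB2→ 2^(2 + 1) + 1 —bump→ 3^(3 + 1) + 1 = 82 —(−1)→ 81
81 —HB3→ 3^(3 + 1) —bump→ 4^(4 + 1) = 1024 —(−1)→ 1023
1023 —HB4→ 3·4^4 + 3·4^3 + 3·4^2 + 3·4 + 3 —bump→ 3·5^5 + 3·5^3 + 3·5^2 + 3·5 + 3 = 9843 —(−1)→ 9842

3·4^4 + 3·4^3 + 3·4^2 + 3·4 + 3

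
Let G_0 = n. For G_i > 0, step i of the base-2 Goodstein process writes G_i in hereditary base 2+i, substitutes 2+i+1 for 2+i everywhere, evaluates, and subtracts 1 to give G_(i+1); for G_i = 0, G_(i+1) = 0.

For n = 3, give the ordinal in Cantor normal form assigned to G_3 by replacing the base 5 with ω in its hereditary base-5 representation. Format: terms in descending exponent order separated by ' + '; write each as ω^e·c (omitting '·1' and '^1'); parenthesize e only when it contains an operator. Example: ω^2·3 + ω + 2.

2

i=0: 3 = 2 + 1 (b=2); 2→3: 3 + 1 = 4; 4−1 = 3
i=1: 3 = 3 (b=3); 3→4: 4 = 4; 4−1 = 3
i=2: 3 = 3 (b=4); 4→5: 3 = 3; 3−1 = 2
i=3: 2 = 2 (b=5); 5→6: 2 = 2; 2−1 = 1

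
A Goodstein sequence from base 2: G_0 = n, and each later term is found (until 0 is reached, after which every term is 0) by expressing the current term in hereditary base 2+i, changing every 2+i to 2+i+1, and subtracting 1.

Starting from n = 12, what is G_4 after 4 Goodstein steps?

12 —HB2→ 2^(2 + 1) + 2^2 —bump→ 3^(3 + 1) + 3^3 = 108 —(−1)→ 107
107 —HB3→ 3^(3 + 1) + 2·3^2 + 2·3 + 2 —bump→ 4^(4 + 1) + 2·4^2 + 2·4 + 2 = 1066 —(−1)→ 1065
1065 —HB4→ 4^(4 + 1) + 2·4^2 + 2·4 + 1 —bump→ 5^(5 + 1) + 2·5^2 + 2·5 + 1 = 15686 —(−1)→ 15685
15685 —HB5→ 5^(5 + 1) + 2·5^2 + 2·5 —bump→ 6^(6 + 1) + 2·6^2 + 2·6 = 280020 —(−1)→ 280019

280019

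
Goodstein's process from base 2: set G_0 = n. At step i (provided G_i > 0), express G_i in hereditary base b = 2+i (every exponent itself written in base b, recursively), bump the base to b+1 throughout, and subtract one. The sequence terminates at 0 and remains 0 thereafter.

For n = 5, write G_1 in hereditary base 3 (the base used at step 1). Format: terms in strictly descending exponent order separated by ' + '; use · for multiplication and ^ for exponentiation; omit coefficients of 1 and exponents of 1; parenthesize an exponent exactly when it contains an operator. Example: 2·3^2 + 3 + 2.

3^3

5 —HB2→ 2^2 + 1 —bump→ 3^3 + 1 = 28 —(−1)→ 27
27 —HB3→ 3^3 —bump→ 4^4 = 256 —(−1)→ 255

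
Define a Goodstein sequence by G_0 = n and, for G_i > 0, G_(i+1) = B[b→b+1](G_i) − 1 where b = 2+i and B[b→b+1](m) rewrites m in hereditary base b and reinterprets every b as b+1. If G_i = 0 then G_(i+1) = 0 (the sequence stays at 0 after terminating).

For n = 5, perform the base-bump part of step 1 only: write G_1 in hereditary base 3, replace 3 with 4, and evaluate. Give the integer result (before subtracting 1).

256

i=0: 5 = 2^2 + 1 (b=2); 2→3: 3^3 + 1 = 28; 28−1 = 27
i=1: 27 = 3^3 (b=3); 3→4: 4^4 = 256; 256−1 = 255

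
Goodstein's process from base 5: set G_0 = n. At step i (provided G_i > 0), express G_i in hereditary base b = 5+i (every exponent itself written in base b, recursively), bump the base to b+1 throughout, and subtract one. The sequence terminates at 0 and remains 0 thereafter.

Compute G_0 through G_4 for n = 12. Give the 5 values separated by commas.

12 —HB5→ 2·5 + 2 —bump→ 2·6 + 2 = 14 —(−1)→ 13
13 —HB6→ 2·6 + 1 —bump→ 2·7 + 1 = 15 —(−1)→ 14
14 —HB7→ 2·7 —bump→ 2·8 = 16 —(−1)→ 15
15 —HB8→ 8 + 7 —bump→ 9 + 7 = 16 —(−1)→ 15

12, 13, 14, 15, 15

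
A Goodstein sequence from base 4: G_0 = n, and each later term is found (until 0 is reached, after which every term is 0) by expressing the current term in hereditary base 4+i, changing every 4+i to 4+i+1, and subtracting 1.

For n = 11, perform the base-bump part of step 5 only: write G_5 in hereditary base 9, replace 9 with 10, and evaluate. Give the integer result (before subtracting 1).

base 4: 11 = 2·4 + 3; at 5: 2·5 + 3 = 13; next = 12
base 5: 12 = 2·5 + 2; at 6: 2·6 + 2 = 14; next = 13
base 6: 13 = 2·6 + 1; at 7: 2·7 + 1 = 15; next = 14
base 7: 14 = 2·7; at 8: 2·8 = 16; next = 15
base 8: 15 = 8 + 7; at 9: 9 + 7 = 16; next = 15
base 9: 15 = 9 + 6; at 10: 10 + 6 = 16; next = 15

16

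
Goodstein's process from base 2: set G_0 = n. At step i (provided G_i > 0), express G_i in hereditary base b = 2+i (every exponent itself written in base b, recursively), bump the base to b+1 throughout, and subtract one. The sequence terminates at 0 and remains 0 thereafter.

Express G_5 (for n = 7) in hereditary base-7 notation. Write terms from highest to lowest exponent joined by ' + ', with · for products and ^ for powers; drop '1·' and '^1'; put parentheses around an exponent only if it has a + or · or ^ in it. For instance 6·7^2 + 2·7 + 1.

step 0: 7 = 2^2 + 2 + 1; sub 3 for 2: 3^3 + 3 + 1; = 31; G_1 = 31−1 = 30
step 1: 30 = 3^3 + 3; sub 4 for 3: 4^4 + 4; = 260; G_2 = 260−1 = 259
step 2: 259 = 4^4 + 3; sub 5 for 4: 5^5 + 3; = 3128; G_3 = 3128−1 = 3127
step 3: 3127 = 5^5 + 2; sub 6 for 5: 6^6 + 2; = 46658; G_4 = 46658−1 = 46657
step 4: 46657 = 6^6 + 1; sub 7 for 6: 7^7 + 1; = 823544; G_5 = 823544−1 = 823543

7^7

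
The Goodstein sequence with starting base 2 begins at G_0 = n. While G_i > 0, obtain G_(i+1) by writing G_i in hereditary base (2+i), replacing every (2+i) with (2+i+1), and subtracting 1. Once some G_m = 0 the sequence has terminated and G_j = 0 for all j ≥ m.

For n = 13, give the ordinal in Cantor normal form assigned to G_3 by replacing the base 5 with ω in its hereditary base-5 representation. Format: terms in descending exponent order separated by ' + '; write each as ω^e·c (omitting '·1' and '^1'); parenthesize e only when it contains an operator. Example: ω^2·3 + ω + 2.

[0] 13 ≡ 2^(2 + 1) + 2^2 + 1 (base 2). Lift 3: 109. −1: 108.
[1] 108 ≡ 3^(3 + 1) + 3^3 (base 3). Lift 4: 1280. −1: 1279.
[2] 1279 ≡ 4^(4 + 1) + 3·4^3 + 3·4^2 + 3·4 + 3 (base 4). Lift 5: 16093. −1: 16092.
[3] 16092 ≡ 5^(5 + 1) + 3·5^3 + 3·5^2 + 3·5 + 2 (base 5). Lift 6: 280712. −1: 280711.

ω^(ω + 1) + ω^3·3 + ω^2·3 + ω·3 + 2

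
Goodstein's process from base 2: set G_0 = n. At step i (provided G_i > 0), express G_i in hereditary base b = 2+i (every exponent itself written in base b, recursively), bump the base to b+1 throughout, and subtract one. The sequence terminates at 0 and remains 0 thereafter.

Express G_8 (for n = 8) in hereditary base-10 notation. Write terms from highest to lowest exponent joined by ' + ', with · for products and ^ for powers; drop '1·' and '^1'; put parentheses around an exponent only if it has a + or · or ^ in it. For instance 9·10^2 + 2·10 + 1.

[0] 8 ≡ 2^(2 + 1) (base 2). Lift 3: 81. −1: 80.
[1] 80 ≡ 2·3^3 + 2·3^2 + 2·3 + 2 (base 3). Lift 4: 554. −1: 553.
[2] 553 ≡ 2·4^4 + 2·4^2 + 2·4 + 1 (base 4). Lift 5: 6311. −1: 6310.
[3] 6310 ≡ 2·5^5 + 2·5^2 + 2·5 (base 5). Lift 6: 93396. −1: 93395.
[4] 93395 ≡ 2·6^6 + 2·6^2 + 6 + 5 (base 6). Lift 7: 1647196. −1: 1647195.
[5] 1647195 ≡ 2·7^7 + 2·7^2 + 7 + 4 (base 7). Lift 8: 33554572. −1: 33554571.
[6] 33554571 ≡ 2·8^8 + 2·8^2 + 8 + 3 (base 8). Lift 9: 774841152. −1: 774841151.
[7] 774841151 ≡ 2·9^9 + 2·9^2 + 9 + 2 (base 9). Lift 10: 20000000212. −1: 20000000211.

2·10^10 + 2·10^2 + 10 + 1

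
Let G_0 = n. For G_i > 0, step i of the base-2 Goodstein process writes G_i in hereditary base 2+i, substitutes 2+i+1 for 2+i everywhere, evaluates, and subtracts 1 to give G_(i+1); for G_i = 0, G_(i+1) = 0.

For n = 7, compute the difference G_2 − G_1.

(0) 7|_2 = 2^2 + 2 + 1 ↦ 3^3 + 3 + 1|_3 = 31 ⇒ 30
(1) 30|_3 = 3^3 + 3 ↦ 4^4 + 4|_4 = 260 ⇒ 259

229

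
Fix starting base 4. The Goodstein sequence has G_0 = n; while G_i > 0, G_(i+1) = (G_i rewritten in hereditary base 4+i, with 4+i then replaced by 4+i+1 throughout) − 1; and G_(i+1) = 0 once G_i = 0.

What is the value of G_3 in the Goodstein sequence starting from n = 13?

18

G_0=13  [base 4] 3·4 + 1  →[4↦5]→  3·5 + 1 = 16  −1 ⇒ G_1=15
G_1=15  [base 5] 3·5  →[5↦6]→  3·6 = 18  −1 ⇒ G_2=17
G_2=17  [base 6] 2·6 + 5  →[6↦7]→  2·7 + 5 = 19  −1 ⇒ G_3=18
G_3=18  [base 7] 2·7 + 4  →[7↦8]→  2·8 + 4 = 20  −1 ⇒ G_4=19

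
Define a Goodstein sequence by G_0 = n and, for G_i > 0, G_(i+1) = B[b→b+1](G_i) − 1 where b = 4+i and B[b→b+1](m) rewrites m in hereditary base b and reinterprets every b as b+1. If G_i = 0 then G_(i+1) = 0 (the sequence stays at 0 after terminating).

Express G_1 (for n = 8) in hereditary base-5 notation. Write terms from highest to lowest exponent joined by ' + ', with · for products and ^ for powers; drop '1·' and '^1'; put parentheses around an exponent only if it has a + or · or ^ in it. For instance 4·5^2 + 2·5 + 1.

5 + 4

G_0=8  [base 4] 2·4  →[4↦5]→  2·5 = 10  −1 ⇒ G_1=9
G_1=9  [base 5] 5 + 4  →[5↦6]→  6 + 4 = 10  −1 ⇒ G_2=9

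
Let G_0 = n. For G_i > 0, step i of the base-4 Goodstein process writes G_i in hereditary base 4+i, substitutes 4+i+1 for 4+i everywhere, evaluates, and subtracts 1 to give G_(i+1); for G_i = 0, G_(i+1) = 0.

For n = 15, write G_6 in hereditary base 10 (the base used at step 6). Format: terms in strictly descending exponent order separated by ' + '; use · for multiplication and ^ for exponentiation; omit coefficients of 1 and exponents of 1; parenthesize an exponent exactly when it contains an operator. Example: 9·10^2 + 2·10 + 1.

2·10 + 5

i=0: 15 = 3·4 + 3 (b=4); 4→5: 3·5 + 3 = 18; 18−1 = 17
i=1: 17 = 3·5 + 2 (b=5); 5→6: 3·6 + 2 = 20; 20−1 = 19
i=2: 19 = 3·6 + 1 (b=6); 6→7: 3·7 + 1 = 22; 22−1 = 21
i=3: 21 = 3·7 (b=7); 7→8: 3·8 = 24; 24−1 = 23
i=4: 23 = 2·8 + 7 (b=8); 8→9: 2·9 + 7 = 25; 25−1 = 24
i=5: 24 = 2·9 + 6 (b=9); 9→10: 2·10 + 6 = 26; 26−1 = 25
i=6: 25 = 2·10 + 5 (b=10); 10→11: 2·11 + 5 = 27; 27−1 = 26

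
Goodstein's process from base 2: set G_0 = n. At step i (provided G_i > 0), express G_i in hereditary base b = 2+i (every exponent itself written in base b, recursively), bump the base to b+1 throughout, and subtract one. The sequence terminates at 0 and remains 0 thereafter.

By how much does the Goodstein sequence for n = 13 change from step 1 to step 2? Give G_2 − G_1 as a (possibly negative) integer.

(0) 13|_2 = 2^(2 + 1) + 2^2 + 1 ↦ 3^(3 + 1) + 3^3 + 1|_3 = 109 ⇒ 108
(1) 108|_3 = 3^(3 + 1) + 3^3 ↦ 4^(4 + 1) + 4^4|_4 = 1280 ⇒ 1279

1171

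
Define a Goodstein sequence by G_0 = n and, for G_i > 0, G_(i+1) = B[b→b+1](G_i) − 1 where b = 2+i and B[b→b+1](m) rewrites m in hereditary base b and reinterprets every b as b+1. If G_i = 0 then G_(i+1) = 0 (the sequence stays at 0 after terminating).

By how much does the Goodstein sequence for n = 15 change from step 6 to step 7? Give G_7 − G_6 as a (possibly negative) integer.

step 0: 15 = 2^(2 + 1) + 2^2 + 2 + 1; sub 3 for 2: 3^(3 + 1) + 3^3 + 3 + 1; = 112; G_1 = 112−1 = 111
step 1: 111 = 3^(3 + 1) + 3^3 + 3; sub 4 for 3: 4^(4 + 1) + 4^4 + 4; = 1284; G_2 = 1284−1 = 1283
step 2: 1283 = 4^(4 + 1) + 4^4 + 3; sub 5 for 4: 5^(5 + 1) + 5^5 + 3; = 18753; G_3 = 18753−1 = 18752
step 3: 18752 = 5^(5 + 1) + 5^5 + 2; sub 6 for 5: 6^(6 + 1) + 6^6 + 2; = 326594; G_4 = 326594−1 = 326593
step 4: 326593 = 6^(6 + 1) + 6^6 + 1; sub 7 for 6: 7^(7 + 1) + 7^7 + 1; = 6588345; G_5 = 6588345−1 = 6588344
step 5: 6588344 = 7^(7 + 1) + 7^7; sub 8 for 7: 8^(8 + 1) + 8^8; = 150994944; G_6 = 150994944−1 = 150994943
step 6: 150994943 = 8^(8 + 1) + 7·8^7 + 7·8^6 + 7·8^5 + 7·8^4 + 7·8^3 + 7·8^2 + 7·8 + 7; sub 9 for 8: 9^(9 + 1) + 7·9^7 + 7·9^6 + 7·9^5 + 7·9^4 + 7·9^3 + 7·9^2 + 7·9 + 7; = 3524450281; G_7 = 3524450281−1 = 3524450280

3373455337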